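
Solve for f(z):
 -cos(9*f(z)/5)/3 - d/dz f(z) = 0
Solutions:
 z/3 - 5*log(sin(9*f(z)/5) - 1)/18 + 5*log(sin(9*f(z)/5) + 1)/18 = C1


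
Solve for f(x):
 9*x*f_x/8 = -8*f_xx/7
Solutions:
 f(x) = C1 + C2*erf(3*sqrt(14)*x/16)


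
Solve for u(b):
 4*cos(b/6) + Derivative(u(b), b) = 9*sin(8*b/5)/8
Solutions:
 u(b) = C1 - 24*sin(b/6) - 45*cos(8*b/5)/64


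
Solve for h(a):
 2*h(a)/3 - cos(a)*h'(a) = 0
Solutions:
 h(a) = C1*(sin(a) + 1)^(1/3)/(sin(a) - 1)^(1/3)


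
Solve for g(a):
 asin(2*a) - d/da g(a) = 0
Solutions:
 g(a) = C1 + a*asin(2*a) + sqrt(1 - 4*a^2)/2


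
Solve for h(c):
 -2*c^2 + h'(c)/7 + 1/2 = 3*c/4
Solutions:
 h(c) = C1 + 14*c^3/3 + 21*c^2/8 - 7*c/2


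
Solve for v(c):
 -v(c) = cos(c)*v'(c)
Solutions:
 v(c) = C1*sqrt(sin(c) - 1)/sqrt(sin(c) + 1)


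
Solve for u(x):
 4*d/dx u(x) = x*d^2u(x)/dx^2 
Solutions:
 u(x) = C1 + C2*x^5


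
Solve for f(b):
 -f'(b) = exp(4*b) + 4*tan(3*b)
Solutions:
 f(b) = C1 - exp(4*b)/4 + 4*log(cos(3*b))/3


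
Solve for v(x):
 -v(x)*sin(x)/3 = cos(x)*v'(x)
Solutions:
 v(x) = C1*cos(x)^(1/3)


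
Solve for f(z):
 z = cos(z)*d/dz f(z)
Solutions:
 f(z) = C1 + Integral(z/cos(z), z)


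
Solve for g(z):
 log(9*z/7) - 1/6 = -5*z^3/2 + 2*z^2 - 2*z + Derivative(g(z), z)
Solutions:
 g(z) = C1 + 5*z^4/8 - 2*z^3/3 + z^2 + z*log(z) - 7*z/6 + z*log(9/7)


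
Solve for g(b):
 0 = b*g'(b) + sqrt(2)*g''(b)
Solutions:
 g(b) = C1 + C2*erf(2^(1/4)*b/2)


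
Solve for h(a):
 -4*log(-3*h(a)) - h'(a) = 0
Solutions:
 Integral(1/(log(-_y) + log(3)), (_y, h(a)))/4 = C1 - a


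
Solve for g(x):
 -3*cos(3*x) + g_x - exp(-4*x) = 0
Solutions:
 g(x) = C1 + sin(3*x) - exp(-4*x)/4


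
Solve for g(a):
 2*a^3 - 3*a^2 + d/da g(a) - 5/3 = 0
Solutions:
 g(a) = C1 - a^4/2 + a^3 + 5*a/3


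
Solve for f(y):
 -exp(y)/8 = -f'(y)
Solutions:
 f(y) = C1 + exp(y)/8


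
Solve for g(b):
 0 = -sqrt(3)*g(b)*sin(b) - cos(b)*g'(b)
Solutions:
 g(b) = C1*cos(b)^(sqrt(3))


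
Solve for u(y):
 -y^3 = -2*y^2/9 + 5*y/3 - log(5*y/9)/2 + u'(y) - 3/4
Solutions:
 u(y) = C1 - y^4/4 + 2*y^3/27 - 5*y^2/6 + y*log(y)/2 + y*log(sqrt(5)/3) + y/4


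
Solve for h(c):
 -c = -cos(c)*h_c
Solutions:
 h(c) = C1 + Integral(c/cos(c), c)


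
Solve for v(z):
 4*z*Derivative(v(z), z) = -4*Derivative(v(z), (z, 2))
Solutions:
 v(z) = C1 + C2*erf(sqrt(2)*z/2)


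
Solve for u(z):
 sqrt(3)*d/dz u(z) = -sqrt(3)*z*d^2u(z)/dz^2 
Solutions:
 u(z) = C1 + C2*log(z)


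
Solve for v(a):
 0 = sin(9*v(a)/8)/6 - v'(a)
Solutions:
 -a/6 + 4*log(cos(9*v(a)/8) - 1)/9 - 4*log(cos(9*v(a)/8) + 1)/9 = C1


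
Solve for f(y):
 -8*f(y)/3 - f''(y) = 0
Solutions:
 f(y) = C1*sin(2*sqrt(6)*y/3) + C2*cos(2*sqrt(6)*y/3)


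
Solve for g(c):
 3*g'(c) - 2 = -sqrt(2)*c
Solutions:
 g(c) = C1 - sqrt(2)*c^2/6 + 2*c/3


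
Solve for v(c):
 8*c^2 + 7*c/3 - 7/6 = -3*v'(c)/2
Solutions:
 v(c) = C1 - 16*c^3/9 - 7*c^2/9 + 7*c/9


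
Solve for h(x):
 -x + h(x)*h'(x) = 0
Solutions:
 h(x) = -sqrt(C1 + x^2)
 h(x) = sqrt(C1 + x^2)


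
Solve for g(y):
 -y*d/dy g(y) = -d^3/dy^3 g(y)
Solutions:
 g(y) = C1 + Integral(C2*airyai(y) + C3*airybi(y), y)


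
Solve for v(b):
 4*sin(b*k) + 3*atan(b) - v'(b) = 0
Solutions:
 v(b) = C1 + 3*b*atan(b) + 4*Piecewise((-cos(b*k)/k, Ne(k, 0)), (0, True)) - 3*log(b^2 + 1)/2


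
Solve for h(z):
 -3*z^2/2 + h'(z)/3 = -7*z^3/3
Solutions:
 h(z) = C1 - 7*z^4/4 + 3*z^3/2


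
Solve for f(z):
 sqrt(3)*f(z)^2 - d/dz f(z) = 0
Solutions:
 f(z) = -1/(C1 + sqrt(3)*z)


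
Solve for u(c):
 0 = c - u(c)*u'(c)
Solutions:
 u(c) = -sqrt(C1 + c^2)
 u(c) = sqrt(C1 + c^2)


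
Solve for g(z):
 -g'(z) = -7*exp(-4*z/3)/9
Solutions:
 g(z) = C1 - 7*exp(-4*z/3)/12


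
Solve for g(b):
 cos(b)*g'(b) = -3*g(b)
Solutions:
 g(b) = C1*(sin(b) - 1)^(3/2)/(sin(b) + 1)^(3/2)


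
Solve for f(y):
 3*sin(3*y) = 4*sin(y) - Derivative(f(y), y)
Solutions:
 f(y) = C1 - 4*cos(y) + cos(3*y)


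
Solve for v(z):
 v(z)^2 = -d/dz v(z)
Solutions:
 v(z) = 1/(C1 + z)


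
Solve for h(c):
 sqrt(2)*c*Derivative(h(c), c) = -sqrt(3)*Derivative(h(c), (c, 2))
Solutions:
 h(c) = C1 + C2*erf(6^(3/4)*c/6)


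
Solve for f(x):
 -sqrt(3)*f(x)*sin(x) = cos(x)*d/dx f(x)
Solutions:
 f(x) = C1*cos(x)^(sqrt(3))


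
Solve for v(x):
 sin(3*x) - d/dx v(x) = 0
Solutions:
 v(x) = C1 - cos(3*x)/3


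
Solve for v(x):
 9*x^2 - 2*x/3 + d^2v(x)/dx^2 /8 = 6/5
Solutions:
 v(x) = C1 + C2*x - 6*x^4 + 8*x^3/9 + 24*x^2/5


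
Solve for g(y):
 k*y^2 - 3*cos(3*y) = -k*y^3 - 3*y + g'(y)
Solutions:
 g(y) = C1 + k*y^4/4 + k*y^3/3 + 3*y^2/2 - sin(3*y)


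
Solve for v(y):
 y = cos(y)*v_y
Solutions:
 v(y) = C1 + Integral(y/cos(y), y)


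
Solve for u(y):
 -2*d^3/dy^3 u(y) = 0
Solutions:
 u(y) = C1 + C2*y + C3*y^2


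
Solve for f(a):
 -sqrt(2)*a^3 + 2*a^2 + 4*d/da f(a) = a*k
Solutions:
 f(a) = C1 + sqrt(2)*a^4/16 - a^3/6 + a^2*k/8


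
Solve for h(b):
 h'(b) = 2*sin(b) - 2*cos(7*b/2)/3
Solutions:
 h(b) = C1 - 4*sin(7*b/2)/21 - 2*cos(b)


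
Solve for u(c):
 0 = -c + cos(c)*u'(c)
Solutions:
 u(c) = C1 + Integral(c/cos(c), c)


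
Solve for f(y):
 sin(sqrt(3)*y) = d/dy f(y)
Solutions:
 f(y) = C1 - sqrt(3)*cos(sqrt(3)*y)/3


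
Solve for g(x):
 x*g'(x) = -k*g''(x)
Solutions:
 g(x) = C1 + C2*sqrt(k)*erf(sqrt(2)*x*sqrt(1/k)/2)


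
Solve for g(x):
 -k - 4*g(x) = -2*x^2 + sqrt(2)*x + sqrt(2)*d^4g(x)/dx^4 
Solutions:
 g(x) = -k/4 + x^2/2 - sqrt(2)*x/4 + (C1*sin(2^(7/8)*x/2) + C2*cos(2^(7/8)*x/2))*exp(-2^(7/8)*x/2) + (C3*sin(2^(7/8)*x/2) + C4*cos(2^(7/8)*x/2))*exp(2^(7/8)*x/2)


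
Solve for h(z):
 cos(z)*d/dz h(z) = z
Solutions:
 h(z) = C1 + Integral(z/cos(z), z)


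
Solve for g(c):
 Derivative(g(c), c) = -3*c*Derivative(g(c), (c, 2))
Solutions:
 g(c) = C1 + C2*c^(2/3)


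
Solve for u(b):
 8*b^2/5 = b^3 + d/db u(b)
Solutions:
 u(b) = C1 - b^4/4 + 8*b^3/15


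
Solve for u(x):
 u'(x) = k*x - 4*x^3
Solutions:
 u(x) = C1 + k*x^2/2 - x^4


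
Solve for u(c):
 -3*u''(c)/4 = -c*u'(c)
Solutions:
 u(c) = C1 + C2*erfi(sqrt(6)*c/3)


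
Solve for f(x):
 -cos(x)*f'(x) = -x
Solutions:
 f(x) = C1 + Integral(x/cos(x), x)


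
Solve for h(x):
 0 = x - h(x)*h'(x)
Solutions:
 h(x) = -sqrt(C1 + x^2)
 h(x) = sqrt(C1 + x^2)


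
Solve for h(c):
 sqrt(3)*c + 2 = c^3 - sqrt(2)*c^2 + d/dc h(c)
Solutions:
 h(c) = C1 - c^4/4 + sqrt(2)*c^3/3 + sqrt(3)*c^2/2 + 2*c


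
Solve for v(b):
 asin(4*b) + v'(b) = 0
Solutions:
 v(b) = C1 - b*asin(4*b) - sqrt(1 - 16*b^2)/4


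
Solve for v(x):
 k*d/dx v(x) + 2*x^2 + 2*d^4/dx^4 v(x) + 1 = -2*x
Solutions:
 v(x) = C1 + C2*exp(2^(2/3)*x*(-k)^(1/3)/2) + C3*exp(2^(2/3)*x*(-k)^(1/3)*(-1 + sqrt(3)*I)/4) + C4*exp(-2^(2/3)*x*(-k)^(1/3)*(1 + sqrt(3)*I)/4) - 2*x^3/(3*k) - x^2/k - x/k


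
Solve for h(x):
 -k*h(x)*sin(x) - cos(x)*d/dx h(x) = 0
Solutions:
 h(x) = C1*exp(k*log(cos(x)))


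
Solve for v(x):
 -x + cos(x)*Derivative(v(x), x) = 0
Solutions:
 v(x) = C1 + Integral(x/cos(x), x)


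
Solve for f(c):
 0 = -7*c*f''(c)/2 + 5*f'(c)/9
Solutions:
 f(c) = C1 + C2*c^(73/63)


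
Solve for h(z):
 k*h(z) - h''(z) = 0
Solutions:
 h(z) = C1*exp(-sqrt(k)*z) + C2*exp(sqrt(k)*z)


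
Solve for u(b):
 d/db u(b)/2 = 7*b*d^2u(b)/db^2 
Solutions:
 u(b) = C1 + C2*b^(15/14)


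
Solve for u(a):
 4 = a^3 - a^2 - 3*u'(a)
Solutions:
 u(a) = C1 + a^4/12 - a^3/9 - 4*a/3


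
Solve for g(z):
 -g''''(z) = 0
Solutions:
 g(z) = C1 + C2*z + C3*z^2 + C4*z^3


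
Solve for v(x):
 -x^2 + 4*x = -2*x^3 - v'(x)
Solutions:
 v(x) = C1 - x^4/2 + x^3/3 - 2*x^2


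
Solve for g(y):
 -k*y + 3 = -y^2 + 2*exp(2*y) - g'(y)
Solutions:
 g(y) = C1 + k*y^2/2 - y^3/3 - 3*y + exp(2*y)


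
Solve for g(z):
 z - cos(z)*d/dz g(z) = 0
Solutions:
 g(z) = C1 + Integral(z/cos(z), z)


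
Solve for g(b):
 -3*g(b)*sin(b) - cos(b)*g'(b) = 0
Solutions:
 g(b) = C1*cos(b)^3


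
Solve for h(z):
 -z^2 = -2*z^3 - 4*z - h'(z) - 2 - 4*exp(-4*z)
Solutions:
 h(z) = C1 - z^4/2 + z^3/3 - 2*z^2 - 2*z + exp(-4*z)


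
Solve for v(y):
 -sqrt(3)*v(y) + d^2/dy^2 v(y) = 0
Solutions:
 v(y) = C1*exp(-3^(1/4)*y) + C2*exp(3^(1/4)*y)


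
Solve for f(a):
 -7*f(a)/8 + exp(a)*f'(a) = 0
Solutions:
 f(a) = C1*exp(-7*exp(-a)/8)


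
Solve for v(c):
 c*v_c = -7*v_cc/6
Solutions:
 v(c) = C1 + C2*erf(sqrt(21)*c/7)


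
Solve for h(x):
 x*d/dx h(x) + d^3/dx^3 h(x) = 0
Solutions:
 h(x) = C1 + Integral(C2*airyai(-x) + C3*airybi(-x), x)


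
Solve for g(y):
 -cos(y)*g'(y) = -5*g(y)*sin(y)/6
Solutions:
 g(y) = C1/cos(y)^(5/6)


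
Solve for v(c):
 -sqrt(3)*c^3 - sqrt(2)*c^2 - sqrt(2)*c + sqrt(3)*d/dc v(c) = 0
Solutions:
 v(c) = C1 + c^4/4 + sqrt(6)*c^3/9 + sqrt(6)*c^2/6


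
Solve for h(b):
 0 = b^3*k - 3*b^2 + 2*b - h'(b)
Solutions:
 h(b) = C1 + b^4*k/4 - b^3 + b^2


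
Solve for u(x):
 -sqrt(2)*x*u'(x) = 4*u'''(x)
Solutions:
 u(x) = C1 + Integral(C2*airyai(-sqrt(2)*x/2) + C3*airybi(-sqrt(2)*x/2), x)


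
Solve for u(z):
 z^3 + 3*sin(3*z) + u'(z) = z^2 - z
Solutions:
 u(z) = C1 - z^4/4 + z^3/3 - z^2/2 + cos(3*z)


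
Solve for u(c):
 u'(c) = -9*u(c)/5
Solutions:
 u(c) = C1*exp(-9*c/5)


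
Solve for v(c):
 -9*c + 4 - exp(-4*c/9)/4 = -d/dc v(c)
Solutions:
 v(c) = C1 + 9*c^2/2 - 4*c - 9*exp(-4*c/9)/16


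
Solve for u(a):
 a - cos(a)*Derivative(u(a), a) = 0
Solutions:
 u(a) = C1 + Integral(a/cos(a), a)


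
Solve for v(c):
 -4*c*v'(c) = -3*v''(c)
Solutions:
 v(c) = C1 + C2*erfi(sqrt(6)*c/3)


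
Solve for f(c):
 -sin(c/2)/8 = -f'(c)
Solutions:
 f(c) = C1 - cos(c/2)/4


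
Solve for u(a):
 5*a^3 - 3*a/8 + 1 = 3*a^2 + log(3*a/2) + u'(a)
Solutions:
 u(a) = C1 + 5*a^4/4 - a^3 - 3*a^2/16 - a*log(a) + a*log(2/3) + 2*a


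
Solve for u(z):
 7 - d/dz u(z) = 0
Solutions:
 u(z) = C1 + 7*z


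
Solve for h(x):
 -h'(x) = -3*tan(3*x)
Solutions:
 h(x) = C1 - log(cos(3*x))


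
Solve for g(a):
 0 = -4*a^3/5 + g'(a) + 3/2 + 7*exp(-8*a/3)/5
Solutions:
 g(a) = C1 + a^4/5 - 3*a/2 + 21*exp(-8*a/3)/40


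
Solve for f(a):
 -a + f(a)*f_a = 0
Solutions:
 f(a) = -sqrt(C1 + a^2)
 f(a) = sqrt(C1 + a^2)


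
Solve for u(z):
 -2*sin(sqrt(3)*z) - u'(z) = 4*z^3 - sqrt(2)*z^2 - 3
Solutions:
 u(z) = C1 - z^4 + sqrt(2)*z^3/3 + 3*z + 2*sqrt(3)*cos(sqrt(3)*z)/3


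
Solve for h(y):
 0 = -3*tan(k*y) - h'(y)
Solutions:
 h(y) = C1 - 3*Piecewise((-log(cos(k*y))/k, Ne(k, 0)), (0, True))


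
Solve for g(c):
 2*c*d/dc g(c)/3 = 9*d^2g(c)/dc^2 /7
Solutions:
 g(c) = C1 + C2*erfi(sqrt(21)*c/9)


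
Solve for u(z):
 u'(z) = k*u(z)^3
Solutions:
 u(z) = -sqrt(2)*sqrt(-1/(C1 + k*z))/2
 u(z) = sqrt(2)*sqrt(-1/(C1 + k*z))/2


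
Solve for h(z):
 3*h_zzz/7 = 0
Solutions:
 h(z) = C1 + C2*z + C3*z^2


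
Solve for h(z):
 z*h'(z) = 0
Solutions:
 h(z) = C1


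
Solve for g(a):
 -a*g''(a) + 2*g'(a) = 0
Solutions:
 g(a) = C1 + C2*a^3


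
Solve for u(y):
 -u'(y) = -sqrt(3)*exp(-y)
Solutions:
 u(y) = C1 - sqrt(3)*exp(-y)


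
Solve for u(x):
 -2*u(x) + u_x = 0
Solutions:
 u(x) = C1*exp(2*x)


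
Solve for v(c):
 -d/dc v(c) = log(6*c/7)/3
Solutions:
 v(c) = C1 - c*log(c)/3 - c*log(6)/3 + c/3 + c*log(7)/3


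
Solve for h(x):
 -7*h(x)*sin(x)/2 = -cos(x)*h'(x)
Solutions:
 h(x) = C1/cos(x)^(7/2)


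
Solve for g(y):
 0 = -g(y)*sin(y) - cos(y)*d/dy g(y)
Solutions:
 g(y) = C1*cos(y)


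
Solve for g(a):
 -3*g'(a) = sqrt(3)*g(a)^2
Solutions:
 g(a) = 3/(C1 + sqrt(3)*a)


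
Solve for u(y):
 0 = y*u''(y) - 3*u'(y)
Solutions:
 u(y) = C1 + C2*y^4


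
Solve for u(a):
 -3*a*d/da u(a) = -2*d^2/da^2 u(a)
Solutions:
 u(a) = C1 + C2*erfi(sqrt(3)*a/2)


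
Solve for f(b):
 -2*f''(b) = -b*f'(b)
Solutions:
 f(b) = C1 + C2*erfi(b/2)


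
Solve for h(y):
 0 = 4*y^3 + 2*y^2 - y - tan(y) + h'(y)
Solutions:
 h(y) = C1 - y^4 - 2*y^3/3 + y^2/2 - log(cos(y))


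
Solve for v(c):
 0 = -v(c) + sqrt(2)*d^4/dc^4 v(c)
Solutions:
 v(c) = C1*exp(-2^(7/8)*c/2) + C2*exp(2^(7/8)*c/2) + C3*sin(2^(7/8)*c/2) + C4*cos(2^(7/8)*c/2)


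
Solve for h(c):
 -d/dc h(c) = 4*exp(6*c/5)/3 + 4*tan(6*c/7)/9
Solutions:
 h(c) = C1 - 10*exp(6*c/5)/9 + 14*log(cos(6*c/7))/27


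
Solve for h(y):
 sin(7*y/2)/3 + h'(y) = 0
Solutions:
 h(y) = C1 + 2*cos(7*y/2)/21


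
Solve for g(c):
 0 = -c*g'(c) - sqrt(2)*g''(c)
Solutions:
 g(c) = C1 + C2*erf(2^(1/4)*c/2)


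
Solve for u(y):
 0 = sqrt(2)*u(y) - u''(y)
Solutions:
 u(y) = C1*exp(-2^(1/4)*y) + C2*exp(2^(1/4)*y)


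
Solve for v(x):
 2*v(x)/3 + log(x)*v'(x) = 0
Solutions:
 v(x) = C1*exp(-2*li(x)/3)


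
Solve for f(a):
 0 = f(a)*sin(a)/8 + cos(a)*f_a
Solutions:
 f(a) = C1*cos(a)^(1/8)


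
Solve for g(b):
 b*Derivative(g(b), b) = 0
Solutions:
 g(b) = C1


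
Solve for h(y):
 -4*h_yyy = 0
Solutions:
 h(y) = C1 + C2*y + C3*y^2


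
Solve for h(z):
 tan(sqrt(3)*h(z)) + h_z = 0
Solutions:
 h(z) = sqrt(3)*(pi - asin(C1*exp(-sqrt(3)*z)))/3
 h(z) = sqrt(3)*asin(C1*exp(-sqrt(3)*z))/3


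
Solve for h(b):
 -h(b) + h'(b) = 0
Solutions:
 h(b) = C1*exp(b)


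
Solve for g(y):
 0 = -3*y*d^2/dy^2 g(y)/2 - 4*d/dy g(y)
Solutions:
 g(y) = C1 + C2/y^(5/3)


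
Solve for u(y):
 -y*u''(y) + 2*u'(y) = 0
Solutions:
 u(y) = C1 + C2*y^3


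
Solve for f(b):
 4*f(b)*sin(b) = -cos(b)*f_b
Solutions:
 f(b) = C1*cos(b)^4


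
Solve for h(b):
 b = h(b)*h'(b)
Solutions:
 h(b) = -sqrt(C1 + b^2)
 h(b) = sqrt(C1 + b^2)


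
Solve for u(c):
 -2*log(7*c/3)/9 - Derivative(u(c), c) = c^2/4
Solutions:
 u(c) = C1 - c^3/12 - 2*c*log(c)/9 - 2*c*log(7)/9 + 2*c/9 + 2*c*log(3)/9


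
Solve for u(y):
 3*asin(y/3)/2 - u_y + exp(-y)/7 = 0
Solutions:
 u(y) = C1 + 3*y*asin(y/3)/2 + 3*sqrt(9 - y^2)/2 - exp(-y)/7


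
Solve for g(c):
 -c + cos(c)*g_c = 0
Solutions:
 g(c) = C1 + Integral(c/cos(c), c)


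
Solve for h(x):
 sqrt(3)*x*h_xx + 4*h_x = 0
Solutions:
 h(x) = C1 + C2*x^(1 - 4*sqrt(3)/3)


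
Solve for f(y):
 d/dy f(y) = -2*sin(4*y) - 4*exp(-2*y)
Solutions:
 f(y) = C1 + cos(4*y)/2 + 2*exp(-2*y)


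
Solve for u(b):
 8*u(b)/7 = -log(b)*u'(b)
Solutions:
 u(b) = C1*exp(-8*li(b)/7)


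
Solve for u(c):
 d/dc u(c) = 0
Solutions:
 u(c) = C1


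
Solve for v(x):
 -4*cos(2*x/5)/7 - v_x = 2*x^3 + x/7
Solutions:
 v(x) = C1 - x^4/2 - x^2/14 - 10*sin(2*x/5)/7


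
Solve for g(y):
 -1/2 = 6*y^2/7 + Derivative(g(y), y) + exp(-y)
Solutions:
 g(y) = C1 - 2*y^3/7 - y/2 + exp(-y)


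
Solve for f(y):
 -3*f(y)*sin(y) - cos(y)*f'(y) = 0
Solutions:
 f(y) = C1*cos(y)^3


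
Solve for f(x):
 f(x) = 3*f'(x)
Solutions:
 f(x) = C1*exp(x/3)


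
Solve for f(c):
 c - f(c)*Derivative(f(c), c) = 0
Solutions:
 f(c) = -sqrt(C1 + c^2)
 f(c) = sqrt(C1 + c^2)


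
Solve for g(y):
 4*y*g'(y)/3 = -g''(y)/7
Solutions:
 g(y) = C1 + C2*erf(sqrt(42)*y/3)


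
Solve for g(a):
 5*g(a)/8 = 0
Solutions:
 g(a) = 0


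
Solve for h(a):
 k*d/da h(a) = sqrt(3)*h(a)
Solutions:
 h(a) = C1*exp(sqrt(3)*a/k)


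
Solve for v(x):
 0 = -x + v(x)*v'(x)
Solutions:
 v(x) = -sqrt(C1 + x^2)
 v(x) = sqrt(C1 + x^2)


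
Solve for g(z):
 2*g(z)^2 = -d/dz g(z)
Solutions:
 g(z) = 1/(C1 + 2*z)


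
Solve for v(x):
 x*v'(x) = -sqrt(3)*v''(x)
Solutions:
 v(x) = C1 + C2*erf(sqrt(2)*3^(3/4)*x/6)


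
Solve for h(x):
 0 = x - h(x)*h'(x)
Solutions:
 h(x) = -sqrt(C1 + x^2)
 h(x) = sqrt(C1 + x^2)


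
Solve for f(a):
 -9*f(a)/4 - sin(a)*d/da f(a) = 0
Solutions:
 f(a) = C1*(cos(a) + 1)^(9/8)/(cos(a) - 1)^(9/8)


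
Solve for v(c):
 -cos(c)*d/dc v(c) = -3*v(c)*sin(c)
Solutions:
 v(c) = C1/cos(c)^3


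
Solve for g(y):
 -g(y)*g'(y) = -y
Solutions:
 g(y) = -sqrt(C1 + y^2)
 g(y) = sqrt(C1 + y^2)


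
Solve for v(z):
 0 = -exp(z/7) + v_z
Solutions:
 v(z) = C1 + 7*exp(z/7)


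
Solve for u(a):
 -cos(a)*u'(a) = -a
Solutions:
 u(a) = C1 + Integral(a/cos(a), a)


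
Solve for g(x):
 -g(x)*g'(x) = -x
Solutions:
 g(x) = -sqrt(C1 + x^2)
 g(x) = sqrt(C1 + x^2)


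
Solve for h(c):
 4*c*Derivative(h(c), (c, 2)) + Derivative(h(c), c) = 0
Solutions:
 h(c) = C1 + C2*c^(3/4)


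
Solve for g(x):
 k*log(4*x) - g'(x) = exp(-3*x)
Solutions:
 g(x) = C1 + k*x*log(x) + k*x*(-1 + 2*log(2)) + exp(-3*x)/3


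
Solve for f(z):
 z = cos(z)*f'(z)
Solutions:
 f(z) = C1 + Integral(z/cos(z), z)


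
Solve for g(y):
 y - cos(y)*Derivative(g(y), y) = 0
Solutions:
 g(y) = C1 + Integral(y/cos(y), y)


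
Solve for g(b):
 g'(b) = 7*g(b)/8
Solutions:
 g(b) = C1*exp(7*b/8)


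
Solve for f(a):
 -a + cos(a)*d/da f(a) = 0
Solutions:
 f(a) = C1 + Integral(a/cos(a), a)


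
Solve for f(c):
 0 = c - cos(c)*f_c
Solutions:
 f(c) = C1 + Integral(c/cos(c), c)


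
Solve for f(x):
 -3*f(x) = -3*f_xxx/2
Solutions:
 f(x) = C3*exp(2^(1/3)*x) + (C1*sin(2^(1/3)*sqrt(3)*x/2) + C2*cos(2^(1/3)*sqrt(3)*x/2))*exp(-2^(1/3)*x/2)


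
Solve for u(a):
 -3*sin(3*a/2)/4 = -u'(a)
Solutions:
 u(a) = C1 - cos(3*a/2)/2


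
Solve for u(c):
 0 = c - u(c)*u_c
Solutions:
 u(c) = -sqrt(C1 + c^2)
 u(c) = sqrt(C1 + c^2)


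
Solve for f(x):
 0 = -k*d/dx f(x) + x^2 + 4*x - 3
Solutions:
 f(x) = C1 + x^3/(3*k) + 2*x^2/k - 3*x/k


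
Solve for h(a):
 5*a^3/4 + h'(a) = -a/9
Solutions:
 h(a) = C1 - 5*a^4/16 - a^2/18


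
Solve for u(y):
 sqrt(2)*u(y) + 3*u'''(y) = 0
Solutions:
 u(y) = C3*exp(-2^(1/6)*3^(2/3)*y/3) + (C1*sin(6^(1/6)*y/2) + C2*cos(6^(1/6)*y/2))*exp(2^(1/6)*3^(2/3)*y/6)


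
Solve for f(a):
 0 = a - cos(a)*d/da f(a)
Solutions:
 f(a) = C1 + Integral(a/cos(a), a)


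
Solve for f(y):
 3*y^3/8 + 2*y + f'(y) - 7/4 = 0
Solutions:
 f(y) = C1 - 3*y^4/32 - y^2 + 7*y/4


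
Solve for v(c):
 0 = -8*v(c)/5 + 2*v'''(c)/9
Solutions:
 v(c) = C3*exp(30^(2/3)*c/5) + (C1*sin(3*10^(2/3)*3^(1/6)*c/10) + C2*cos(3*10^(2/3)*3^(1/6)*c/10))*exp(-30^(2/3)*c/10)


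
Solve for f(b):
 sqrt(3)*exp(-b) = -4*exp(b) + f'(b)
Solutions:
 f(b) = C1 + 4*exp(b) - sqrt(3)*exp(-b)


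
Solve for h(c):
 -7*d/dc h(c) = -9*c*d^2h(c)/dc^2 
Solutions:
 h(c) = C1 + C2*c^(16/9)


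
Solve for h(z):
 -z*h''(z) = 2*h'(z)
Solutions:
 h(z) = C1 + C2/z


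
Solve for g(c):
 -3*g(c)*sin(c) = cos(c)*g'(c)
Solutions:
 g(c) = C1*cos(c)^3


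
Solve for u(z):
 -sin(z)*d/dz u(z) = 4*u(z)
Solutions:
 u(z) = C1*(cos(z)^2 + 2*cos(z) + 1)/(cos(z)^2 - 2*cos(z) + 1)


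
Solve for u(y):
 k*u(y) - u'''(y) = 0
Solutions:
 u(y) = C1*exp(k^(1/3)*y) + C2*exp(k^(1/3)*y*(-1 + sqrt(3)*I)/2) + C3*exp(-k^(1/3)*y*(1 + sqrt(3)*I)/2)


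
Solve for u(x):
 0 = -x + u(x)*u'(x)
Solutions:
 u(x) = -sqrt(C1 + x^2)
 u(x) = sqrt(C1 + x^2)


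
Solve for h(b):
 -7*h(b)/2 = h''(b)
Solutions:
 h(b) = C1*sin(sqrt(14)*b/2) + C2*cos(sqrt(14)*b/2)


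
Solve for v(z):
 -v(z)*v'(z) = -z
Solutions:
 v(z) = -sqrt(C1 + z^2)
 v(z) = sqrt(C1 + z^2)


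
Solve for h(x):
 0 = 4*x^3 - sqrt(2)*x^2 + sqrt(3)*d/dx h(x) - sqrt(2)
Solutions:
 h(x) = C1 - sqrt(3)*x^4/3 + sqrt(6)*x^3/9 + sqrt(6)*x/3


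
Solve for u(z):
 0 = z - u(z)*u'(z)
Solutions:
 u(z) = -sqrt(C1 + z^2)
 u(z) = sqrt(C1 + z^2)


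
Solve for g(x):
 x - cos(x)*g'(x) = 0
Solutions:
 g(x) = C1 + Integral(x/cos(x), x)


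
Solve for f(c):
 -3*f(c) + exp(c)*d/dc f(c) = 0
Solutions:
 f(c) = C1*exp(-3*exp(-c))


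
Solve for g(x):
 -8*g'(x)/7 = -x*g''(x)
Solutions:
 g(x) = C1 + C2*x^(15/7)


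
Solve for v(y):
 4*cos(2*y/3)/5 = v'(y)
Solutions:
 v(y) = C1 + 6*sin(2*y/3)/5


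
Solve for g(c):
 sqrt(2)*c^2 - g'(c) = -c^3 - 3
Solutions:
 g(c) = C1 + c^4/4 + sqrt(2)*c^3/3 + 3*c


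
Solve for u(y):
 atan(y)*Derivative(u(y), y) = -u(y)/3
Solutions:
 u(y) = C1*exp(-Integral(1/atan(y), y)/3)


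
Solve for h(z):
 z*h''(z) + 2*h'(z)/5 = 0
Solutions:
 h(z) = C1 + C2*z^(3/5)


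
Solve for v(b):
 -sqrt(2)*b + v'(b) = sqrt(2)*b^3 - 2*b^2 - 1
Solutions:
 v(b) = C1 + sqrt(2)*b^4/4 - 2*b^3/3 + sqrt(2)*b^2/2 - b


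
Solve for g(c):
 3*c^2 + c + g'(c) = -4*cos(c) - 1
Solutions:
 g(c) = C1 - c^3 - c^2/2 - c - 4*sin(c)


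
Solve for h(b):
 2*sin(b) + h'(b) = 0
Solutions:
 h(b) = C1 + 2*cos(b)


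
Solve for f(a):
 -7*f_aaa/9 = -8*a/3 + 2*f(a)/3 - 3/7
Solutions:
 f(a) = C3*exp(-6^(1/3)*7^(2/3)*a/7) + 4*a + (C1*sin(2^(1/3)*3^(5/6)*7^(2/3)*a/14) + C2*cos(2^(1/3)*3^(5/6)*7^(2/3)*a/14))*exp(6^(1/3)*7^(2/3)*a/14) + 9/14


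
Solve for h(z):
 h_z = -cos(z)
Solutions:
 h(z) = C1 - sin(z)


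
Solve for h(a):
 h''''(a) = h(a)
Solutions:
 h(a) = C1*exp(-a) + C2*exp(a) + C3*sin(a) + C4*cos(a)


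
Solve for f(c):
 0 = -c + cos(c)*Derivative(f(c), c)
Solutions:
 f(c) = C1 + Integral(c/cos(c), c)


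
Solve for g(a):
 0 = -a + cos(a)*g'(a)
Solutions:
 g(a) = C1 + Integral(a/cos(a), a)


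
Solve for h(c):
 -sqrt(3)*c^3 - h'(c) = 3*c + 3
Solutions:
 h(c) = C1 - sqrt(3)*c^4/4 - 3*c^2/2 - 3*c


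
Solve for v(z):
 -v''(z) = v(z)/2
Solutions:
 v(z) = C1*sin(sqrt(2)*z/2) + C2*cos(sqrt(2)*z/2)


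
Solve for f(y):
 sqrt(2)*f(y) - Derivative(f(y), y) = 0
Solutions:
 f(y) = C1*exp(sqrt(2)*y)


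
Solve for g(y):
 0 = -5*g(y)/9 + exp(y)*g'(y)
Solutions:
 g(y) = C1*exp(-5*exp(-y)/9)


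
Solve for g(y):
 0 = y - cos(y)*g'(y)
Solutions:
 g(y) = C1 + Integral(y/cos(y), y)


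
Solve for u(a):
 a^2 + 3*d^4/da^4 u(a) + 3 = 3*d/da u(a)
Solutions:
 u(a) = C1 + C4*exp(a) + a^3/9 + a + (C2*sin(sqrt(3)*a/2) + C3*cos(sqrt(3)*a/2))*exp(-a/2)


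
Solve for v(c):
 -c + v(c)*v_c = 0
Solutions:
 v(c) = -sqrt(C1 + c^2)
 v(c) = sqrt(C1 + c^2)


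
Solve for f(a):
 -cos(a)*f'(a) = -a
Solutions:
 f(a) = C1 + Integral(a/cos(a), a)


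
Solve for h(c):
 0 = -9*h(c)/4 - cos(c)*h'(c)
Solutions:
 h(c) = C1*(sin(c) - 1)^(9/8)/(sin(c) + 1)^(9/8)


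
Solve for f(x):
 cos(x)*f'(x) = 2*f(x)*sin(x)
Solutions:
 f(x) = C1/cos(x)^2


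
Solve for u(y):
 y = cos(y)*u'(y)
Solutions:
 u(y) = C1 + Integral(y/cos(y), y)


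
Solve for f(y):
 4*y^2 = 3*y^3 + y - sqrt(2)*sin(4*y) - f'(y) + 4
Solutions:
 f(y) = C1 + 3*y^4/4 - 4*y^3/3 + y^2/2 + 4*y + sqrt(2)*cos(4*y)/4


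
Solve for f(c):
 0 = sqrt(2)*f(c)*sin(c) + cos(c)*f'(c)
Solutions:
 f(c) = C1*cos(c)^(sqrt(2))


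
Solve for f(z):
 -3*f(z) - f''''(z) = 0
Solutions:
 f(z) = (C1*sin(sqrt(2)*3^(1/4)*z/2) + C2*cos(sqrt(2)*3^(1/4)*z/2))*exp(-sqrt(2)*3^(1/4)*z/2) + (C3*sin(sqrt(2)*3^(1/4)*z/2) + C4*cos(sqrt(2)*3^(1/4)*z/2))*exp(sqrt(2)*3^(1/4)*z/2)


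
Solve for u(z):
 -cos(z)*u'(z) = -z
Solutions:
 u(z) = C1 + Integral(z/cos(z), z)


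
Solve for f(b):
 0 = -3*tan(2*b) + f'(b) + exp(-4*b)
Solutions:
 f(b) = C1 + 3*log(tan(2*b)^2 + 1)/4 + exp(-4*b)/4


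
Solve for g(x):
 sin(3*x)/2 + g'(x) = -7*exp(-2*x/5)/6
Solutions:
 g(x) = C1 + cos(3*x)/6 + 35*exp(-2*x/5)/12


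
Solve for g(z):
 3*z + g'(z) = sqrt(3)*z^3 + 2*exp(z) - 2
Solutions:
 g(z) = C1 + sqrt(3)*z^4/4 - 3*z^2/2 - 2*z + 2*exp(z)


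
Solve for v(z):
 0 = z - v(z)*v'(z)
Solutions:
 v(z) = -sqrt(C1 + z^2)
 v(z) = sqrt(C1 + z^2)


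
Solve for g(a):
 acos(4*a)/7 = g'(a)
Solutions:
 g(a) = C1 + a*acos(4*a)/7 - sqrt(1 - 16*a^2)/28


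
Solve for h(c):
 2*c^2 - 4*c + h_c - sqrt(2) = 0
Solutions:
 h(c) = C1 - 2*c^3/3 + 2*c^2 + sqrt(2)*c


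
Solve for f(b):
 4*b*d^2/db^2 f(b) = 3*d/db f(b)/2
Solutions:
 f(b) = C1 + C2*b^(11/8)


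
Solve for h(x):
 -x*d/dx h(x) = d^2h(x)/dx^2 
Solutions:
 h(x) = C1 + C2*erf(sqrt(2)*x/2)


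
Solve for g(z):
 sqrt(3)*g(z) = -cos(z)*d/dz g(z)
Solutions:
 g(z) = C1*(sin(z) - 1)^(sqrt(3)/2)/(sin(z) + 1)^(sqrt(3)/2)


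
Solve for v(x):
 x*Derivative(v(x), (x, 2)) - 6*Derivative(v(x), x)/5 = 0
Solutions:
 v(x) = C1 + C2*x^(11/5)


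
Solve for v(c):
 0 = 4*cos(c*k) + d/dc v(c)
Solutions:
 v(c) = C1 - 4*sin(c*k)/k


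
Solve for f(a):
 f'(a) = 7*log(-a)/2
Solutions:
 f(a) = C1 + 7*a*log(-a)/2 - 7*a/2


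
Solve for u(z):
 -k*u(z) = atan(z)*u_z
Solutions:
 u(z) = C1*exp(-k*Integral(1/atan(z), z))


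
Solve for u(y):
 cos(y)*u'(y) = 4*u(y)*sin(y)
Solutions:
 u(y) = C1/cos(y)^4


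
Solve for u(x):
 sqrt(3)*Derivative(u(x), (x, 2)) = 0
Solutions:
 u(x) = C1 + C2*x


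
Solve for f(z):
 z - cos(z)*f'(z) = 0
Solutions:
 f(z) = C1 + Integral(z/cos(z), z)


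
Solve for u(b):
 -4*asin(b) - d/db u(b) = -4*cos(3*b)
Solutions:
 u(b) = C1 - 4*b*asin(b) - 4*sqrt(1 - b^2) + 4*sin(3*b)/3


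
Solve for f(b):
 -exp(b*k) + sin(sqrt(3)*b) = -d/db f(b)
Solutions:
 f(b) = C1 + sqrt(3)*cos(sqrt(3)*b)/3 + exp(b*k)/k


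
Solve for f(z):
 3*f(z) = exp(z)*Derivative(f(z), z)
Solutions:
 f(z) = C1*exp(-3*exp(-z))


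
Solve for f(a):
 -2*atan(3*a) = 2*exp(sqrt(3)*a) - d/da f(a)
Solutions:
 f(a) = C1 + 2*a*atan(3*a) + 2*sqrt(3)*exp(sqrt(3)*a)/3 - log(9*a^2 + 1)/3


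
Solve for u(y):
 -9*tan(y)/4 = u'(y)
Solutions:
 u(y) = C1 + 9*log(cos(y))/4


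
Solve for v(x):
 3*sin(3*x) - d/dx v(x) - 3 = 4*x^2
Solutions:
 v(x) = C1 - 4*x^3/3 - 3*x - cos(3*x)


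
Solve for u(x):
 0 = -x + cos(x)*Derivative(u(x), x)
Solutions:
 u(x) = C1 + Integral(x/cos(x), x)


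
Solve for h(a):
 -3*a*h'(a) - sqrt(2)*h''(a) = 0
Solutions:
 h(a) = C1 + C2*erf(2^(1/4)*sqrt(3)*a/2)


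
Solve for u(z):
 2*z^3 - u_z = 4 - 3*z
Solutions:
 u(z) = C1 + z^4/2 + 3*z^2/2 - 4*z


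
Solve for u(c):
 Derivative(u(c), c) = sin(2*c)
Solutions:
 u(c) = C1 - cos(2*c)/2


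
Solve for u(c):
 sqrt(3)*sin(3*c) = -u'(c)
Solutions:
 u(c) = C1 + sqrt(3)*cos(3*c)/3


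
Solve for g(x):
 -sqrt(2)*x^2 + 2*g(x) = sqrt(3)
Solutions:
 g(x) = sqrt(2)*x^2/2 + sqrt(3)/2


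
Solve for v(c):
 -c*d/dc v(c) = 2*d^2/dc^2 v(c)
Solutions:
 v(c) = C1 + C2*erf(c/2)


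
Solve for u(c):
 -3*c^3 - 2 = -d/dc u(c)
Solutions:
 u(c) = C1 + 3*c^4/4 + 2*c


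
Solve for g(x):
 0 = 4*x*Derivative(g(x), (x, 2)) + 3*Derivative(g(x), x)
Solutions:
 g(x) = C1 + C2*x^(1/4)


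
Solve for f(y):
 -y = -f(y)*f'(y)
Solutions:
 f(y) = -sqrt(C1 + y^2)
 f(y) = sqrt(C1 + y^2)


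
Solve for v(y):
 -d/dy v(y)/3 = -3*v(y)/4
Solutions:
 v(y) = C1*exp(9*y/4)


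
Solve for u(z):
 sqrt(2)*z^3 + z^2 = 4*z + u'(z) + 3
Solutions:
 u(z) = C1 + sqrt(2)*z^4/4 + z^3/3 - 2*z^2 - 3*z


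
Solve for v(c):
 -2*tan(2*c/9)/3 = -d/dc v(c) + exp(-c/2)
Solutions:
 v(c) = C1 + 3*log(tan(2*c/9)^2 + 1)/2 - 2*exp(-c/2)


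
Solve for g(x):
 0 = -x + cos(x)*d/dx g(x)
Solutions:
 g(x) = C1 + Integral(x/cos(x), x)


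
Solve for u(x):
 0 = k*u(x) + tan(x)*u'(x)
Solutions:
 u(x) = C1*exp(-k*log(sin(x)))


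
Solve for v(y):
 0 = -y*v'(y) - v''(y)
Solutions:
 v(y) = C1 + C2*erf(sqrt(2)*y/2)


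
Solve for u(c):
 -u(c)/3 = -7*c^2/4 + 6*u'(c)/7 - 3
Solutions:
 u(c) = C1*exp(-7*c/18) + 21*c^2/4 - 27*c + 549/7


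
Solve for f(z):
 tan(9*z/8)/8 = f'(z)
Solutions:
 f(z) = C1 - log(cos(9*z/8))/9


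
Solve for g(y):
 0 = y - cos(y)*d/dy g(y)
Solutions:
 g(y) = C1 + Integral(y/cos(y), y)


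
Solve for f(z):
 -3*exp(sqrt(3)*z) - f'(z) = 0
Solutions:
 f(z) = C1 - sqrt(3)*exp(sqrt(3)*z)


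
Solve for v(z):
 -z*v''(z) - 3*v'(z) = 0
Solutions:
 v(z) = C1 + C2/z^2


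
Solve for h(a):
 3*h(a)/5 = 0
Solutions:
 h(a) = 0


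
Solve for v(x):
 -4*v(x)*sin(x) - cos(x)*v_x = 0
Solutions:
 v(x) = C1*cos(x)^4


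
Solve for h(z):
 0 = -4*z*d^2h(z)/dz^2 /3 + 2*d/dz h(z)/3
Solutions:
 h(z) = C1 + C2*z^(3/2)


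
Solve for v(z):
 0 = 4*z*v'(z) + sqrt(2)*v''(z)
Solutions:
 v(z) = C1 + C2*erf(2^(1/4)*z)


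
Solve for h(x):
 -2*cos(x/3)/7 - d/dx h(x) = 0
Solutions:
 h(x) = C1 - 6*sin(x/3)/7


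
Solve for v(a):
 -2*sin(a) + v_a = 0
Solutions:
 v(a) = C1 - 2*cos(a)


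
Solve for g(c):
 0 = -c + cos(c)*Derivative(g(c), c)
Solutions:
 g(c) = C1 + Integral(c/cos(c), c)


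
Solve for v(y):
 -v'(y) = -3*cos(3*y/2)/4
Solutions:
 v(y) = C1 + sin(3*y/2)/2


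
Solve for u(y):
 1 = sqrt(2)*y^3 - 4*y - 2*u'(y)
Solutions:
 u(y) = C1 + sqrt(2)*y^4/8 - y^2 - y/2


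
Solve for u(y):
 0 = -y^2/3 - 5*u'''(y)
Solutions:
 u(y) = C1 + C2*y + C3*y^2 - y^5/900


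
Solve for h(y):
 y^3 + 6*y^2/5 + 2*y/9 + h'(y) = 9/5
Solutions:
 h(y) = C1 - y^4/4 - 2*y^3/5 - y^2/9 + 9*y/5


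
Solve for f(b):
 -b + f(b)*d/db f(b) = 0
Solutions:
 f(b) = -sqrt(C1 + b^2)
 f(b) = sqrt(C1 + b^2)


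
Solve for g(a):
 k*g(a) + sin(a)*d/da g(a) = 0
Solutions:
 g(a) = C1*exp(k*(-log(cos(a) - 1) + log(cos(a) + 1))/2)


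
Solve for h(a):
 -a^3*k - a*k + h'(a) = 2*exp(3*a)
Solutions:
 h(a) = C1 + a^4*k/4 + a^2*k/2 + 2*exp(3*a)/3


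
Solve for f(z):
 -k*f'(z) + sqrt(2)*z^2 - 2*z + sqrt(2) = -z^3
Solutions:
 f(z) = C1 + z^4/(4*k) + sqrt(2)*z^3/(3*k) - z^2/k + sqrt(2)*z/k


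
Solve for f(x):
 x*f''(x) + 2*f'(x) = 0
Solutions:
 f(x) = C1 + C2/x


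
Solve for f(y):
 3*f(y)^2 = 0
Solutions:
 f(y) = 0


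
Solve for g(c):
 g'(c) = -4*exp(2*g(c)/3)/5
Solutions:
 g(c) = 3*log(-sqrt(-1/(C1 - 4*c))) - 3*log(2) + 3*log(30)/2
 g(c) = 3*log(-1/(C1 - 4*c))/2 - 3*log(2) + 3*log(30)/2


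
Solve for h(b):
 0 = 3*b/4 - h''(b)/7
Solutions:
 h(b) = C1 + C2*b + 7*b^3/8


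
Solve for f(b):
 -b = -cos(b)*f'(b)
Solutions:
 f(b) = C1 + Integral(b/cos(b), b)


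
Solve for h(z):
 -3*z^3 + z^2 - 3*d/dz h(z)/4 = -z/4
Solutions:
 h(z) = C1 - z^4 + 4*z^3/9 + z^2/6


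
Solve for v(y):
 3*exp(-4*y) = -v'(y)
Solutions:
 v(y) = C1 + 3*exp(-4*y)/4


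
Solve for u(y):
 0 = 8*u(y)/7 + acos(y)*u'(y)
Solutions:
 u(y) = C1*exp(-8*Integral(1/acos(y), y)/7)


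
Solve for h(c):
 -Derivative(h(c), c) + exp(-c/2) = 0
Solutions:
 h(c) = C1 - 2*exp(-c/2)


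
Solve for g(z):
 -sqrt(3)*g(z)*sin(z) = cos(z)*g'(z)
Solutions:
 g(z) = C1*cos(z)^(sqrt(3))


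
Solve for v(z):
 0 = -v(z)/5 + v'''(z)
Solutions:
 v(z) = C3*exp(5^(2/3)*z/5) + (C1*sin(sqrt(3)*5^(2/3)*z/10) + C2*cos(sqrt(3)*5^(2/3)*z/10))*exp(-5^(2/3)*z/10)


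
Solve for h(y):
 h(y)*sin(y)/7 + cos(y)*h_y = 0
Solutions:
 h(y) = C1*cos(y)^(1/7)


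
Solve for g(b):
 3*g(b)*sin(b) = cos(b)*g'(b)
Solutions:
 g(b) = C1/cos(b)^3


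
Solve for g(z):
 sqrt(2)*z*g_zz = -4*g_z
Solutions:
 g(z) = C1 + C2*z^(1 - 2*sqrt(2))


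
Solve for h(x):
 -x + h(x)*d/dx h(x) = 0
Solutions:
 h(x) = -sqrt(C1 + x^2)
 h(x) = sqrt(C1 + x^2)


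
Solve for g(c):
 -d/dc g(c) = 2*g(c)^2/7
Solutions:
 g(c) = 7/(C1 + 2*c)


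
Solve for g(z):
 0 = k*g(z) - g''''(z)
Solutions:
 g(z) = C1*exp(-k^(1/4)*z) + C2*exp(k^(1/4)*z) + C3*exp(-I*k^(1/4)*z) + C4*exp(I*k^(1/4)*z)


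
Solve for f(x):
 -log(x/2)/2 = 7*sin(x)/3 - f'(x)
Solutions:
 f(x) = C1 + x*log(x)/2 - x/2 - x*log(2)/2 - 7*cos(x)/3


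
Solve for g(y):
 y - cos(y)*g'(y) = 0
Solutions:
 g(y) = C1 + Integral(y/cos(y), y)


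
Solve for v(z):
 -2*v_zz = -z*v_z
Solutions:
 v(z) = C1 + C2*erfi(z/2)


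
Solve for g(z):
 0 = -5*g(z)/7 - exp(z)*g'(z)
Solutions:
 g(z) = C1*exp(5*exp(-z)/7)


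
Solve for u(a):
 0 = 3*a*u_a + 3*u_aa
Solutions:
 u(a) = C1 + C2*erf(sqrt(2)*a/2)


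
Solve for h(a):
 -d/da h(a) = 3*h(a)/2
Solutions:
 h(a) = C1*exp(-3*a/2)


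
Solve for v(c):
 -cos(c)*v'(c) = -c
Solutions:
 v(c) = C1 + Integral(c/cos(c), c)


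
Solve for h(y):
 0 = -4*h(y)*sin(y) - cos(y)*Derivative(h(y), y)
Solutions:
 h(y) = C1*cos(y)^4


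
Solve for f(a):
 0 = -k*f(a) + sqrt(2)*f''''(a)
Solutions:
 f(a) = C1*exp(-2^(7/8)*a*k^(1/4)/2) + C2*exp(2^(7/8)*a*k^(1/4)/2) + C3*exp(-2^(7/8)*I*a*k^(1/4)/2) + C4*exp(2^(7/8)*I*a*k^(1/4)/2)


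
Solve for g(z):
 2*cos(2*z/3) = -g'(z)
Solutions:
 g(z) = C1 - 3*sin(2*z/3)


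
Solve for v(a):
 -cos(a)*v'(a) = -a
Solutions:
 v(a) = C1 + Integral(a/cos(a), a)


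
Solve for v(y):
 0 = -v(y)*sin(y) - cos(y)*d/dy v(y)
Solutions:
 v(y) = C1*cos(y)


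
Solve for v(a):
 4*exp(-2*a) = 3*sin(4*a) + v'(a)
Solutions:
 v(a) = C1 + 3*cos(4*a)/4 - 2*exp(-2*a)


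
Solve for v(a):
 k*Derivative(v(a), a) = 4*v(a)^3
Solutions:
 v(a) = -sqrt(2)*sqrt(-k/(C1*k + 4*a))/2
 v(a) = sqrt(2)*sqrt(-k/(C1*k + 4*a))/2


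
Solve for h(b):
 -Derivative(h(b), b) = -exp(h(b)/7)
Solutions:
 h(b) = 7*log(-1/(C1 + b)) + 7*log(7)


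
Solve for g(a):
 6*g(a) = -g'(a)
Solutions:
 g(a) = C1*exp(-6*a)


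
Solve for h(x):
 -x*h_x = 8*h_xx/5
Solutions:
 h(x) = C1 + C2*erf(sqrt(5)*x/4)


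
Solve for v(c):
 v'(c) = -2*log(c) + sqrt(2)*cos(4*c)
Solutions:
 v(c) = C1 - 2*c*log(c) + 2*c + sqrt(2)*sin(4*c)/4


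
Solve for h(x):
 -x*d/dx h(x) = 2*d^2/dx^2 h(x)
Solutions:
 h(x) = C1 + C2*erf(x/2)


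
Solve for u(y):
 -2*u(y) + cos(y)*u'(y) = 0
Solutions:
 u(y) = C1*(sin(y) + 1)/(sin(y) - 1)


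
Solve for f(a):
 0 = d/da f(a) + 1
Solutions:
 f(a) = C1 - a


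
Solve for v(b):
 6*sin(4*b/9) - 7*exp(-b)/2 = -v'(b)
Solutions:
 v(b) = C1 + 27*cos(4*b/9)/2 - 7*exp(-b)/2


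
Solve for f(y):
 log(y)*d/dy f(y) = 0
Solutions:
 f(y) = C1


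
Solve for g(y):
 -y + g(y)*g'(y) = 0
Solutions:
 g(y) = -sqrt(C1 + y^2)
 g(y) = sqrt(C1 + y^2)


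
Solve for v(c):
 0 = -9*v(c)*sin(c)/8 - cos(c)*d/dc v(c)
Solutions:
 v(c) = C1*cos(c)^(9/8)


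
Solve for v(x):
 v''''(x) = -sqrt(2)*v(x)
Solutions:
 v(x) = (C1*sin(2^(5/8)*x/2) + C2*cos(2^(5/8)*x/2))*exp(-2^(5/8)*x/2) + (C3*sin(2^(5/8)*x/2) + C4*cos(2^(5/8)*x/2))*exp(2^(5/8)*x/2)


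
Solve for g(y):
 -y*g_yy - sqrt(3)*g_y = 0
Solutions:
 g(y) = C1 + C2*y^(1 - sqrt(3))


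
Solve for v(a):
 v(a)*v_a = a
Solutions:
 v(a) = -sqrt(C1 + a^2)
 v(a) = sqrt(C1 + a^2)


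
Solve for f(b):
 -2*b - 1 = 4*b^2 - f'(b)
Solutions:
 f(b) = C1 + 4*b^3/3 + b^2 + b


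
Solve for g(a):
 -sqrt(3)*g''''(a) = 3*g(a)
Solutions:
 g(a) = (C1*sin(sqrt(2)*3^(1/8)*a/2) + C2*cos(sqrt(2)*3^(1/8)*a/2))*exp(-sqrt(2)*3^(1/8)*a/2) + (C3*sin(sqrt(2)*3^(1/8)*a/2) + C4*cos(sqrt(2)*3^(1/8)*a/2))*exp(sqrt(2)*3^(1/8)*a/2)


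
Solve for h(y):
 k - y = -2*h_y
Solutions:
 h(y) = C1 - k*y/2 + y^2/4


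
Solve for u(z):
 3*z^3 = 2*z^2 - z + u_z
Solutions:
 u(z) = C1 + 3*z^4/4 - 2*z^3/3 + z^2/2


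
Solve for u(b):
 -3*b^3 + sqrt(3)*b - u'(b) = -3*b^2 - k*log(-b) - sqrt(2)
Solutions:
 u(b) = C1 - 3*b^4/4 + b^3 + sqrt(3)*b^2/2 + b*k*log(-b) + b*(-k + sqrt(2))


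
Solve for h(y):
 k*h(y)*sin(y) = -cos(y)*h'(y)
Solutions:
 h(y) = C1*exp(k*log(cos(y)))


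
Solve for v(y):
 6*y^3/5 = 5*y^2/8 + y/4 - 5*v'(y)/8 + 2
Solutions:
 v(y) = C1 - 12*y^4/25 + y^3/3 + y^2/5 + 16*y/5


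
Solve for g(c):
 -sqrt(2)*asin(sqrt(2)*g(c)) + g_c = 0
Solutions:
 Integral(1/asin(sqrt(2)*_y), (_y, g(c))) = C1 + sqrt(2)*c


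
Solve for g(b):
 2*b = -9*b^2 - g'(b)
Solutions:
 g(b) = C1 - 3*b^3 - b^2


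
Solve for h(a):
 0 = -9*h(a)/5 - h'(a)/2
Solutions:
 h(a) = C1*exp(-18*a/5)


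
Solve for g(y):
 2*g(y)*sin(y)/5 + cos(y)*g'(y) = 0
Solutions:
 g(y) = C1*cos(y)^(2/5)


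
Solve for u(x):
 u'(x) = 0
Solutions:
 u(x) = C1


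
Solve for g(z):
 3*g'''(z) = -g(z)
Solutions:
 g(z) = C3*exp(-3^(2/3)*z/3) + (C1*sin(3^(1/6)*z/2) + C2*cos(3^(1/6)*z/2))*exp(3^(2/3)*z/6)


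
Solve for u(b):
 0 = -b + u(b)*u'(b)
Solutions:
 u(b) = -sqrt(C1 + b^2)
 u(b) = sqrt(C1 + b^2)


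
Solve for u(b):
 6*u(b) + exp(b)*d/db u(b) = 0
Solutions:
 u(b) = C1*exp(6*exp(-b))


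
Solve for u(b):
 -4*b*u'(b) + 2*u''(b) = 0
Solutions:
 u(b) = C1 + C2*erfi(b)


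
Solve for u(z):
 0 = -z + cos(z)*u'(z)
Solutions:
 u(z) = C1 + Integral(z/cos(z), z)


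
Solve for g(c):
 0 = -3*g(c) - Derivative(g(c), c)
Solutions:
 g(c) = C1*exp(-3*c)


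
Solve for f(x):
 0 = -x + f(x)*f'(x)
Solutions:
 f(x) = -sqrt(C1 + x^2)
 f(x) = sqrt(C1 + x^2)


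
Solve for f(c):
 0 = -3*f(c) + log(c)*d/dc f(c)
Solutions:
 f(c) = C1*exp(3*li(c))


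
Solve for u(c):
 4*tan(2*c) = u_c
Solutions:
 u(c) = C1 - 2*log(cos(2*c))


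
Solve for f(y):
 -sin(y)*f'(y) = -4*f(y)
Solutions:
 f(y) = C1*(cos(y)^2 - 2*cos(y) + 1)/(cos(y)^2 + 2*cos(y) + 1)


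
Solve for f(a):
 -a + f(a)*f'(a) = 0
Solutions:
 f(a) = -sqrt(C1 + a^2)
 f(a) = sqrt(C1 + a^2)


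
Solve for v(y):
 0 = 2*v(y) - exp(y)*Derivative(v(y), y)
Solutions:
 v(y) = C1*exp(-2*exp(-y))


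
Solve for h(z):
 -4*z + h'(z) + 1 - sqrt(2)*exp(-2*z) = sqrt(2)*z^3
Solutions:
 h(z) = C1 + sqrt(2)*z^4/4 + 2*z^2 - z - sqrt(2)*exp(-2*z)/2


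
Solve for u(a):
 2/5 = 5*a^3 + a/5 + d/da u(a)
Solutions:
 u(a) = C1 - 5*a^4/4 - a^2/10 + 2*a/5


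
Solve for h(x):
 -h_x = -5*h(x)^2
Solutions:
 h(x) = -1/(C1 + 5*x)


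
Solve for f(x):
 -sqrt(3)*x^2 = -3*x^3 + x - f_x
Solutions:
 f(x) = C1 - 3*x^4/4 + sqrt(3)*x^3/3 + x^2/2


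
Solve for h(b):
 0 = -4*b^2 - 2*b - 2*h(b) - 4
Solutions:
 h(b) = -2*b^2 - b - 2


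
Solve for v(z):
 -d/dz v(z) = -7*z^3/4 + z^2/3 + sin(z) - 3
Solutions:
 v(z) = C1 + 7*z^4/16 - z^3/9 + 3*z + cos(z)


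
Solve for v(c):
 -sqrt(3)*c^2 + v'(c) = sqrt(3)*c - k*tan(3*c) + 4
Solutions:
 v(c) = C1 + sqrt(3)*c^3/3 + sqrt(3)*c^2/2 + 4*c + k*log(cos(3*c))/3


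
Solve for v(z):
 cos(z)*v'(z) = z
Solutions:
 v(z) = C1 + Integral(z/cos(z), z)


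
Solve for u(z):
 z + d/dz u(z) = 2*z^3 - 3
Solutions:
 u(z) = C1 + z^4/2 - z^2/2 - 3*z


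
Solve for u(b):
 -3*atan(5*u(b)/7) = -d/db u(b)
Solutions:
 Integral(1/atan(5*_y/7), (_y, u(b))) = C1 + 3*b


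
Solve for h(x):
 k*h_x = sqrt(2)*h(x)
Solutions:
 h(x) = C1*exp(sqrt(2)*x/k)


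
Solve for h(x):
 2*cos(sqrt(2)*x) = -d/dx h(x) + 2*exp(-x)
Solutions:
 h(x) = C1 - sqrt(2)*sin(sqrt(2)*x) - 2*exp(-x)


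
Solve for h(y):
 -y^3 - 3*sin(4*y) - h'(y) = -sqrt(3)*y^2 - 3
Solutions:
 h(y) = C1 - y^4/4 + sqrt(3)*y^3/3 + 3*y + 3*cos(4*y)/4


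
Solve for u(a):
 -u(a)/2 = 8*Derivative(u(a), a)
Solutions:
 u(a) = C1*exp(-a/16)


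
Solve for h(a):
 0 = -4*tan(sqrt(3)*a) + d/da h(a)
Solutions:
 h(a) = C1 - 4*sqrt(3)*log(cos(sqrt(3)*a))/3


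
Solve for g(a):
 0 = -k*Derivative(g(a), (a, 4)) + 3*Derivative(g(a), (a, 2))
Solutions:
 g(a) = C1 + C2*a + C3*exp(-sqrt(3)*a*sqrt(1/k)) + C4*exp(sqrt(3)*a*sqrt(1/k))


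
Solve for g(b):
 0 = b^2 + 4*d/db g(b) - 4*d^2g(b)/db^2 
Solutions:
 g(b) = C1 + C2*exp(b) - b^3/12 - b^2/4 - b/2


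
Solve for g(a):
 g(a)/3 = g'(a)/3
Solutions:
 g(a) = C1*exp(a)


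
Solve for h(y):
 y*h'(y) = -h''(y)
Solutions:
 h(y) = C1 + C2*erf(sqrt(2)*y/2)


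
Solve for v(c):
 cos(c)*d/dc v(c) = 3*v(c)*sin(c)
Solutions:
 v(c) = C1/cos(c)^3


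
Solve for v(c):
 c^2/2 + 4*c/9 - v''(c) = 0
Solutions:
 v(c) = C1 + C2*c + c^4/24 + 2*c^3/27
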